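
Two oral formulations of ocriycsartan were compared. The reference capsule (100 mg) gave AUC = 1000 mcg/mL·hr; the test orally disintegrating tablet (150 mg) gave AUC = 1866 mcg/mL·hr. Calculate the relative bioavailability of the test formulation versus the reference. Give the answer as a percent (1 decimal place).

F_rel = (AUC_test/D_test) / (AUC_ref/D_ref)
      = (1866/150) / (1000/100)
      = 12.44 / 10 = 1.2440 = 124.40%

F_rel = 124.4%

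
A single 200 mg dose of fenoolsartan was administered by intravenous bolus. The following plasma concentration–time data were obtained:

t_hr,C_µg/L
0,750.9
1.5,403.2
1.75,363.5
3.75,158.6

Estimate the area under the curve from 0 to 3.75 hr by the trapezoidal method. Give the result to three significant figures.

AUC = 1480 µg/L·hr

Trapezoidal AUC_0→3.75:
  [0→1.5]: (750.9+403.2)/2 × 1.5 = 865.575
  [1.5→1.75]: (403.2+363.5)/2 × 0.25 = 95.8375
  [1.75→3.75]: (363.5+158.6)/2 × 2 = 522.1
  Sum = 1483.5125 µg/L·hr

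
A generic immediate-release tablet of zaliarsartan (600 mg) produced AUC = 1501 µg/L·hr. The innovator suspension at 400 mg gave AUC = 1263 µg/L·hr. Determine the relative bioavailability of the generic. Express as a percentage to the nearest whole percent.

F_rel = 79%

F_rel = (AUC_test/D_test) / (AUC_ref/D_ref)
      = (1501/600) / (1263/400)
      = 2.50167 / 3.1575 = 0.7923 = 79.23%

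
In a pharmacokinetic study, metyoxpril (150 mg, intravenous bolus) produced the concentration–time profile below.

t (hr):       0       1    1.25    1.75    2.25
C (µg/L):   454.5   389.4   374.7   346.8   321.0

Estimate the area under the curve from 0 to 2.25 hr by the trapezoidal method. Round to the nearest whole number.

Trapezoidal AUC_0→2.25:
  [0→1]: (454.5+389.4)/2 × 1 = 421.95
  [1→1.25]: (389.4+374.7)/2 × 0.25 = 95.5125
  [1.25→1.75]: (374.7+346.8)/2 × 0.5 = 180.375
  [1.75→2.25]: (346.8+321.0)/2 × 0.5 = 166.95
  Sum = 864.7875 µg/L·hr

AUC = 865 µg/L·hr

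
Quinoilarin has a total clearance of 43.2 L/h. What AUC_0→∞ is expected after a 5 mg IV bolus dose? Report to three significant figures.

AUC = 0.116 mg/L·h

AUC_0→∞ = Dose_iv / CL
        = 5 / 43.2 = 0.115741 mg/L·h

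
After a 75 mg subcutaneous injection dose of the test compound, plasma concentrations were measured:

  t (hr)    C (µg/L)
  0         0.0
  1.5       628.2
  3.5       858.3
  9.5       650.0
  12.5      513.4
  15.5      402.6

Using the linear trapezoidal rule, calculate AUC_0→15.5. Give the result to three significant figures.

Trapezoidal AUC_0→15.5:
  [0→1.5]: (0.0+628.2)/2 × 1.5 = 471.15
  [1.5→3.5]: (628.2+858.3)/2 × 2 = 1486.5
  [3.5→9.5]: (858.3+650.0)/2 × 6 = 4524.9
  [9.5→12.5]: (650.0+513.4)/2 × 3 = 1745.1
  [12.5→15.5]: (513.4+402.6)/2 × 3 = 1374.0
  Sum = 9601.65 µg/L·hr

AUC = 9600 µg/L·hr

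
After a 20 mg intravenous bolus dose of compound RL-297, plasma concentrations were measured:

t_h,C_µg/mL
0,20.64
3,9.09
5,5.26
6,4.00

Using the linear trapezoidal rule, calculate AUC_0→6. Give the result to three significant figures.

AUC = 63.6 µg/mL·h

Trapezoidal AUC_0→6:
  [0→3]: (20.64+9.09)/2 × 3 = 44.595
  [3→5]: (9.09+5.26)/2 × 2 = 14.35
  [5→6]: (5.26+4.00)/2 × 1 = 4.63
  Sum = 63.575 µg/mL·h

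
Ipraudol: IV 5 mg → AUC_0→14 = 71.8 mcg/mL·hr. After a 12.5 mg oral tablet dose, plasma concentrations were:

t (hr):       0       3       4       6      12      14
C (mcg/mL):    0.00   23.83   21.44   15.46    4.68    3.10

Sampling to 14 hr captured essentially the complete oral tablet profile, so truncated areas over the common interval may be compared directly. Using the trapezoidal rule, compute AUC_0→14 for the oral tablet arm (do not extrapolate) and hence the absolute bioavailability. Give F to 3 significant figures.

F = 0.911

Trapezoidal AUC_0→14 (oral tablet):
  [0→3]: (0.00+23.83)/2 × 3 = 35.745
  [3→4]: (23.83+21.44)/2 × 1 = 22.635
  [4→6]: (21.44+15.46)/2 × 2 = 36.9
  [6→12]: (15.46+4.68)/2 × 6 = 60.42
  [12→14]: (4.68+3.10)/2 × 2 = 7.78
  Sum = 163.48 mcg/mL·hr
F = (AUC_ev/D_ev)/(AUC_iv/D_iv) = (163.48/12.5)/(71.8/5) = 13.0784/14.36 = 0.9108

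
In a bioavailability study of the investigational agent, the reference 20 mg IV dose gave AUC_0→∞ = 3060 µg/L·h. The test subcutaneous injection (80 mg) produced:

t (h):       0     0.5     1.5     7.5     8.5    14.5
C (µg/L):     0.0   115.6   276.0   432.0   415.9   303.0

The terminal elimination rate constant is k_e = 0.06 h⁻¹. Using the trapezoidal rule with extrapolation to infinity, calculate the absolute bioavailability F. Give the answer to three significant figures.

F = 0.815

Trapezoidal AUC_0→14.5 (subcutaneous injection):
  [0→0.5]: (0.0+115.6)/2 × 0.5 = 28.9
  [0.5→1.5]: (115.6+276.0)/2 × 1 = 195.8
  [1.5→7.5]: (276.0+432.0)/2 × 6 = 2124.0
  [7.5→8.5]: (432.0+415.9)/2 × 1 = 423.95
  [8.5→14.5]: (415.9+303.0)/2 × 6 = 2156.7
  Sum = 4929.35 µg/L·h
Tail: C_last/k_e = 303.0/0.06 = 5050.000
AUC_0→∞ (subcutaneous injection) = 4929.35 + 5050.000 = 9979.35 µg/L·h
F = (AUC_ev/D_ev)/(AUC_iv/D_iv) = (9979.35/80)/(3060/20) = 124.742/153 = 0.8153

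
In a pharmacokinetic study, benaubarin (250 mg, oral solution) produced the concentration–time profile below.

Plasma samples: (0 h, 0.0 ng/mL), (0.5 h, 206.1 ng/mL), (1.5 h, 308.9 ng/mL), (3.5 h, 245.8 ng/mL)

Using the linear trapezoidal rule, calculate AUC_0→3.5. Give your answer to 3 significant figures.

AUC = 864 ng/mL·h

Trapezoidal AUC_0→3.5:
  [0→0.5]: (0.0+206.1)/2 × 0.5 = 51.525
  [0.5→1.5]: (206.1+308.9)/2 × 1 = 257.5
  [1.5→3.5]: (308.9+245.8)/2 × 2 = 554.7
  Sum = 863.725 ng/mL·h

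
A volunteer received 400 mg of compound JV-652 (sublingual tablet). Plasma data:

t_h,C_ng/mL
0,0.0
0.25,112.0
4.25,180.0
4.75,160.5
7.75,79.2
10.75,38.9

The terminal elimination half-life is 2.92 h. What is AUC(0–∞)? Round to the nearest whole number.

AUC = 1384 ng/mL·h

Trapezoidal AUC_0→10.75:
  [0→0.25]: (0.0+112.0)/2 × 0.25 = 14.0
  [0.25→4.25]: (112.0+180.0)/2 × 4 = 584.0
  [4.25→4.75]: (180.0+160.5)/2 × 0.5 = 85.125
  [4.75→7.75]: (160.5+79.2)/2 × 3 = 359.55
  [7.75→10.75]: (79.2+38.9)/2 × 3 = 177.15
  Sum = 1219.825 ng/mL·h
k_e = ln2 / t½ = 0.693147 / 2.92 = 0.2374 h^-1
Extrapolated tail: C_last / k_e = 38.9 / 0.2374 = 163.858
AUC_0→∞ = 1219.825 + 163.858 = 1383.683 ng/mL·h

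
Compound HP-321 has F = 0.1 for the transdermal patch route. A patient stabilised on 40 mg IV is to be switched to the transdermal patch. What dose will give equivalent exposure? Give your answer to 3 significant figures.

D_transdermal = 400 mg

For equal systemic exposure: F × D_ev = D_iv
D_ev = D_iv / F = 40 / 0.1 = 400 mg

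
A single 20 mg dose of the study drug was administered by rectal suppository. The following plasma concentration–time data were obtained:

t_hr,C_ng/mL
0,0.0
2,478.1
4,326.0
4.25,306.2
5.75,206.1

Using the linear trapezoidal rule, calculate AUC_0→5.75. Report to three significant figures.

Trapezoidal AUC_0→5.75:
  [0→2]: (0.0+478.1)/2 × 2 = 478.1
  [2→4]: (478.1+326.0)/2 × 2 = 804.1
  [4→4.25]: (326.0+306.2)/2 × 0.25 = 79.025
  [4.25→5.75]: (306.2+206.1)/2 × 1.5 = 384.225
  Sum = 1745.45 ng/mL·hr

AUC = 1750 ng/mL·hr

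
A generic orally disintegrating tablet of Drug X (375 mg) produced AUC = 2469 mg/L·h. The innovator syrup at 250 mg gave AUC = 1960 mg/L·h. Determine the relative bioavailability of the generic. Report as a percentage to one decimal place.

F_rel = 84.0%

F_rel = (AUC_test/D_test) / (AUC_ref/D_ref)
      = (2469/375) / (1960/250)
      = 6.584 / 7.84 = 0.8398 = 83.98%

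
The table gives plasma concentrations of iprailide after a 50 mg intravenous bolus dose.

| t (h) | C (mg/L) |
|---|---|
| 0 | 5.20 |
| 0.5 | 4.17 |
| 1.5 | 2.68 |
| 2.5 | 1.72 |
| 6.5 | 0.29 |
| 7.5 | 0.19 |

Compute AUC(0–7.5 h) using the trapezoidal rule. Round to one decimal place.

AUC = 12.2 mg/L·h

Trapezoidal AUC_0→7.5:
  [0→0.5]: (5.20+4.17)/2 × 0.5 = 2.3425
  [0.5→1.5]: (4.17+2.68)/2 × 1 = 3.425
  [1.5→2.5]: (2.68+1.72)/2 × 1 = 2.2
  [2.5→6.5]: (1.72+0.29)/2 × 4 = 4.02
  [6.5→7.5]: (0.29+0.19)/2 × 1 = 0.24
  Sum = 12.2275 mg/L·h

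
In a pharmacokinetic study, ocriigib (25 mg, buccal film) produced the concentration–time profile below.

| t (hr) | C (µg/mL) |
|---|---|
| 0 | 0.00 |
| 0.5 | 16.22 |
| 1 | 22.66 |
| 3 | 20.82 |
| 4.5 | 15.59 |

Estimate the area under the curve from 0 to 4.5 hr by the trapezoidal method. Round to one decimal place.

Trapezoidal AUC_0→4.5:
  [0→0.5]: (0.00+16.22)/2 × 0.5 = 4.055
  [0.5→1]: (16.22+22.66)/2 × 0.5 = 9.72
  [1→3]: (22.66+20.82)/2 × 2 = 43.48
  [3→4.5]: (20.82+15.59)/2 × 1.5 = 27.3075
  Sum = 84.5625 µg/mL·hr

AUC = 84.6 µg/mL·hr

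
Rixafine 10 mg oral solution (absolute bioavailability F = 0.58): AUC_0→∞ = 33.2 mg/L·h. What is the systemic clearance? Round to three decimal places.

CL = 0.175 L/h

CL = F × Dose / AUC_0→∞
   = 0.58 × 10 / 33.2 = 0.174699 L/h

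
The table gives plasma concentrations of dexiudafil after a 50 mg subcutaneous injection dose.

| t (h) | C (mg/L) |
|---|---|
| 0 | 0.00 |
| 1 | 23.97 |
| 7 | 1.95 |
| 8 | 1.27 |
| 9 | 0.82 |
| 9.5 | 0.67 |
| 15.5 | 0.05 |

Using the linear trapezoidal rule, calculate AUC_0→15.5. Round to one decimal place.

Trapezoidal AUC_0→15.5:
  [0→1]: (0.00+23.97)/2 × 1 = 11.985
  [1→7]: (23.97+1.95)/2 × 6 = 77.76
  [7→8]: (1.95+1.27)/2 × 1 = 1.61
  [8→9]: (1.27+0.82)/2 × 1 = 1.045
  [9→9.5]: (0.82+0.67)/2 × 0.5 = 0.3725
  [9.5→15.5]: (0.67+0.05)/2 × 6 = 2.16
  Sum = 94.9325 mg/L·h

AUC = 94.9 mg/L·h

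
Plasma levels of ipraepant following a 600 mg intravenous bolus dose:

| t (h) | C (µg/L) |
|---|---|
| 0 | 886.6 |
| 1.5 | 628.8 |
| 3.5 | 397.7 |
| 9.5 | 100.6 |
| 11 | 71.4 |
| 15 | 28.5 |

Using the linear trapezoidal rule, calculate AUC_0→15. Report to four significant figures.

Trapezoidal AUC_0→15:
  [0→1.5]: (886.6+628.8)/2 × 1.5 = 1136.55
  [1.5→3.5]: (628.8+397.7)/2 × 2 = 1026.5
  [3.5→9.5]: (397.7+100.6)/2 × 6 = 1494.9
  [9.5→11]: (100.6+71.4)/2 × 1.5 = 129.0
  [11→15]: (71.4+28.5)/2 × 4 = 199.8
  Sum = 3986.75 µg/L·h

AUC = 3987 µg/L·h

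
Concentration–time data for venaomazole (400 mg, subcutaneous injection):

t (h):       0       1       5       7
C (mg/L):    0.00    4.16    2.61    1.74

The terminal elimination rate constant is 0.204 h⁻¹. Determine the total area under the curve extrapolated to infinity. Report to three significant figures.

AUC = 28.5 mg/L·h

Trapezoidal AUC_0→7:
  [0→1]: (0.00+4.16)/2 × 1 = 2.08
  [1→5]: (4.16+2.61)/2 × 4 = 13.54
  [5→7]: (2.61+1.74)/2 × 2 = 4.35
  Sum = 19.97 mg/L·h
Extrapolated tail: C_last / k_e = 1.74 / 0.204 = 8.529
AUC_0→∞ = 19.97 + 8.529 = 28.499 mg/L·h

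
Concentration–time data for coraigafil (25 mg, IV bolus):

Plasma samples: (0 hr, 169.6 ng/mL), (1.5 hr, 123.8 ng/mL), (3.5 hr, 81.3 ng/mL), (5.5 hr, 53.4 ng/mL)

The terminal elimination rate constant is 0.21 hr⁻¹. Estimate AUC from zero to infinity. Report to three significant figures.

AUC = 814 ng/mL·hr

Trapezoidal AUC_0→5.5:
  [0→1.5]: (169.6+123.8)/2 × 1.5 = 220.05
  [1.5→3.5]: (123.8+81.3)/2 × 2 = 205.1
  [3.5→5.5]: (81.3+53.4)/2 × 2 = 134.7
  Sum = 559.85 ng/mL·hr
Extrapolated tail: C_last / k_e = 53.4 / 0.21 = 254.286
AUC_0→∞ = 559.85 + 254.286 = 814.136 ng/mL·hr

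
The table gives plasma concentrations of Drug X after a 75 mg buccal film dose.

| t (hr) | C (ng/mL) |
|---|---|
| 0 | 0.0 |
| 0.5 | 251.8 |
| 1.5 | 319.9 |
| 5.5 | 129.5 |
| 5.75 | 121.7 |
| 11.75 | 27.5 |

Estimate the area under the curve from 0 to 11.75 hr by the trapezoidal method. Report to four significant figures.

Trapezoidal AUC_0→11.75:
  [0→0.5]: (0.0+251.8)/2 × 0.5 = 62.95
  [0.5→1.5]: (251.8+319.9)/2 × 1 = 285.85
  [1.5→5.5]: (319.9+129.5)/2 × 4 = 898.8
  [5.5→5.75]: (129.5+121.7)/2 × 0.25 = 31.4
  [5.75→11.75]: (121.7+27.5)/2 × 6 = 447.6
  Sum = 1726.6 ng/mL·hr

AUC = 1727 ng/mL·hr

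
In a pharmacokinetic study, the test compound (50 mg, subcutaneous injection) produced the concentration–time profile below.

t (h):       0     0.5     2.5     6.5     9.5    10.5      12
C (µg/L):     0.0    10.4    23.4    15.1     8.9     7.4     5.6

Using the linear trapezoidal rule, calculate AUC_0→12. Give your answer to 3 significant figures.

Trapezoidal AUC_0→12:
  [0→0.5]: (0.0+10.4)/2 × 0.5 = 2.6
  [0.5→2.5]: (10.4+23.4)/2 × 2 = 33.8
  [2.5→6.5]: (23.4+15.1)/2 × 4 = 77.0
  [6.5→9.5]: (15.1+8.9)/2 × 3 = 36.0
  [9.5→10.5]: (8.9+7.4)/2 × 1 = 8.15
  [10.5→12]: (7.4+5.6)/2 × 1.5 = 9.75
  Sum = 167.3 µg/L·h

AUC = 167 µg/L·h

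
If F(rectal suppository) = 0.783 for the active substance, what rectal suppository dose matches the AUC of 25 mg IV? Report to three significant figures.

For equal systemic exposure: F × D_ev = D_iv
D_ev = D_iv / F = 25 / 0.783 = 31.9285 mg

D_rectal = 31.9 mg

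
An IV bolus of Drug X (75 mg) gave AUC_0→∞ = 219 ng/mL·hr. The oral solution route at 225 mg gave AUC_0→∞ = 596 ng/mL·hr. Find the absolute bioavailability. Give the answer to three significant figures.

F = (AUC_ev / D_ev) / (AUC_iv / D_iv)
  = (596/225) / (219/75)
  = 2.64889 / 2.92 = 0.9072

F = 0.907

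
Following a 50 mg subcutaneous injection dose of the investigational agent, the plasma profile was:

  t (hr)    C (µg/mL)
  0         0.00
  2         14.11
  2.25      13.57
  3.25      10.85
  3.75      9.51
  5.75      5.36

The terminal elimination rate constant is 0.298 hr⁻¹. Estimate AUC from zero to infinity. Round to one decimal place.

AUC = 67.7 µg/mL·hr

Trapezoidal AUC_0→5.75:
  [0→2]: (0.00+14.11)/2 × 2 = 14.11
  [2→2.25]: (14.11+13.57)/2 × 0.25 = 3.46
  [2.25→3.25]: (13.57+10.85)/2 × 1 = 12.21
  [3.25→3.75]: (10.85+9.51)/2 × 0.5 = 5.09
  [3.75→5.75]: (9.51+5.36)/2 × 2 = 14.87
  Sum = 49.74 µg/mL·hr
Extrapolated tail: C_last / k_e = 5.36 / 0.298 = 17.987
AUC_0→∞ = 49.74 + 17.987 = 67.727 µg/mL·hr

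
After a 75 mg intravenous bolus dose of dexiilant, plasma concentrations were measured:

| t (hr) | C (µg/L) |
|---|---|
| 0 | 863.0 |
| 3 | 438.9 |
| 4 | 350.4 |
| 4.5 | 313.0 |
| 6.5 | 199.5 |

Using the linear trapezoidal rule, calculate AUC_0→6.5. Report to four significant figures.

Trapezoidal AUC_0→6.5:
  [0→3]: (863.0+438.9)/2 × 3 = 1952.85
  [3→4]: (438.9+350.4)/2 × 1 = 394.65
  [4→4.5]: (350.4+313.0)/2 × 0.5 = 165.85
  [4.5→6.5]: (313.0+199.5)/2 × 2 = 512.5
  Sum = 3025.85 µg/L·hr

AUC = 3026 µg/L·hr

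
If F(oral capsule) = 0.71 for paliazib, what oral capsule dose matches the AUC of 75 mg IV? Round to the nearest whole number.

For equal systemic exposure: F × D_ev = D_iv
D_ev = D_iv / F = 75 / 0.71 = 105.634 mg

D_oral = 106 mg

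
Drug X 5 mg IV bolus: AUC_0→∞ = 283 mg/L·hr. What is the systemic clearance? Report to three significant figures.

CL = Dose_iv / AUC_0→∞
   = 5 / 283 = 0.0176678 L/hr

CL = 0.0177 L/hr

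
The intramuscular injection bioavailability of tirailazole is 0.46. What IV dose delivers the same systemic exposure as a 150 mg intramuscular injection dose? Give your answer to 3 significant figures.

D_iv = 69.0 mg

Systemic exposure from an extravascular dose = F × D_ev, so the equivalent IV dose is F × D_ev.
D_iv = F × D_ev = 0.46 × 150 = 69 mg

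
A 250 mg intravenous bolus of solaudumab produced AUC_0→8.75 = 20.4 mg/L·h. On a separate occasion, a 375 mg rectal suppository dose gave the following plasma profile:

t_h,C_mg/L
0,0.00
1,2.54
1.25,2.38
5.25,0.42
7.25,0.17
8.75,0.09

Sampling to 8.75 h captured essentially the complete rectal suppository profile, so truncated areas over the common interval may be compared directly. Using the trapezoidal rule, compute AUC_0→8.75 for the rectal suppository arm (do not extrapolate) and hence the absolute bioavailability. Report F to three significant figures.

F = 0.270

Trapezoidal AUC_0→8.75 (rectal suppository):
  [0→1]: (0.00+2.54)/2 × 1 = 1.27
  [1→1.25]: (2.54+2.38)/2 × 0.25 = 0.615
  [1.25→5.25]: (2.38+0.42)/2 × 4 = 5.6
  [5.25→7.25]: (0.42+0.17)/2 × 2 = 0.59
  [7.25→8.75]: (0.17+0.09)/2 × 1.5 = 0.195
  Sum = 8.27 mg/L·h
F = (AUC_ev/D_ev)/(AUC_iv/D_iv) = (8.27/375)/(20.4/250) = 0.0220533/0.0816 = 0.2703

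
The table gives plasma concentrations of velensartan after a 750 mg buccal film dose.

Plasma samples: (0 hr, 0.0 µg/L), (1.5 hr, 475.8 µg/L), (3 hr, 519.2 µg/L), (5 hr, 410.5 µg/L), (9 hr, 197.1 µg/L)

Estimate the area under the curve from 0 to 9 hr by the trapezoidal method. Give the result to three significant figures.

AUC = 3250 µg/L·hr

Trapezoidal AUC_0→9:
  [0→1.5]: (0.0+475.8)/2 × 1.5 = 356.85
  [1.5→3]: (475.8+519.2)/2 × 1.5 = 746.25
  [3→5]: (519.2+410.5)/2 × 2 = 929.7
  [5→9]: (410.5+197.1)/2 × 4 = 1215.2
  Sum = 3248.0 µg/L·hr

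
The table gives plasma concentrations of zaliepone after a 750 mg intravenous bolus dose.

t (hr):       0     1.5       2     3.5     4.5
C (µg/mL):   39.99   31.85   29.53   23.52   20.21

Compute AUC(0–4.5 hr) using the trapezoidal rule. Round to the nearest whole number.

AUC = 131 µg/mL·hr

Trapezoidal AUC_0→4.5:
  [0→1.5]: (39.99+31.85)/2 × 1.5 = 53.88
  [1.5→2]: (31.85+29.53)/2 × 0.5 = 15.345
  [2→3.5]: (29.53+23.52)/2 × 1.5 = 39.7875
  [3.5→4.5]: (23.52+20.21)/2 × 1 = 21.865
  Sum = 130.8775 µg/mL·hr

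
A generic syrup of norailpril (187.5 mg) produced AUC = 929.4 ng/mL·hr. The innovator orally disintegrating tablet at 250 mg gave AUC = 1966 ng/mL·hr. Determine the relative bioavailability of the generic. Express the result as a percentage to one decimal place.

F_rel = 63.0%

F_rel = (AUC_test/D_test) / (AUC_ref/D_ref)
      = (929.4/187.5) / (1966/250)
      = 4.9568 / 7.864 = 0.6303 = 63.03%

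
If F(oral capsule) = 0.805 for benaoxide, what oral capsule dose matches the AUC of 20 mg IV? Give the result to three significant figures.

For equal systemic exposure: F × D_ev = D_iv
D_ev = D_iv / F = 20 / 0.805 = 24.8447 mg

D_oral = 24.8 mg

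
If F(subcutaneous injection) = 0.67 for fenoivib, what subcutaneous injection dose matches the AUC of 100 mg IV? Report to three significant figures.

For equal systemic exposure: F × D_ev = D_iv
D_ev = D_iv / F = 100 / 0.67 = 149.254 mg

D_subcutaneous = 149 mg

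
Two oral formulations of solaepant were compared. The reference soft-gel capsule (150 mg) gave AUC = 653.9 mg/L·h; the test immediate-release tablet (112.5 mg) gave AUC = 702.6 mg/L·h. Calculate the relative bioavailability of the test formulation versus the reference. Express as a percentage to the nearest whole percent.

F_rel = (AUC_test/D_test) / (AUC_ref/D_ref)
      = (702.6/112.5) / (653.9/150)
      = 6.24533 / 4.35933 = 1.4326 = 143.26%

F_rel = 143%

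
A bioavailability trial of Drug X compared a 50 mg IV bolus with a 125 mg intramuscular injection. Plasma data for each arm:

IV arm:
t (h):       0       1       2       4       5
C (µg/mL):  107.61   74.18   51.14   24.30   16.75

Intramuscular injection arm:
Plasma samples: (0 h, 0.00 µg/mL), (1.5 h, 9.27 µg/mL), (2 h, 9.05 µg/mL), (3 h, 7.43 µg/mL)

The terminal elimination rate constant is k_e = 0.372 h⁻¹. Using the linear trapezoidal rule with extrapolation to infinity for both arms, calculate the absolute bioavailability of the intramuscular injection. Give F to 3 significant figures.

Trapezoidal AUC_0→5 (IV):
  [0→1]: (107.61+74.18)/2 × 1 = 90.895
  [1→2]: (74.18+51.14)/2 × 1 = 62.66
  [2→4]: (51.14+24.30)/2 × 2 = 75.44
  [4→5]: (24.30+16.75)/2 × 1 = 20.525
  Sum = 249.52 µg/mL·h
IV tail: 16.75/0.372 = 45.027; AUC_iv,0→∞ = 249.52 + 45.027 = 294.547 µg/mL·h
Trapezoidal AUC_0→3 (intramuscular injection):
  [0→1.5]: (0.00+9.27)/2 × 1.5 = 6.9525
  [1.5→2]: (9.27+9.05)/2 × 0.5 = 4.58
  [2→3]: (9.05+7.43)/2 × 1 = 8.24
  Sum = 19.7725 µg/mL·h
intramuscular injection tail: 7.43/0.372 = 19.973; AUC_ev,0→∞ = 19.7725 + 19.973 = 39.7455 µg/mL·h
F = (AUC_ev/D_ev)/(AUC_iv/D_iv) = (39.7455/125)/(294.547/50) = 0.317964/5.89094 = 0.0540

F = 0.0540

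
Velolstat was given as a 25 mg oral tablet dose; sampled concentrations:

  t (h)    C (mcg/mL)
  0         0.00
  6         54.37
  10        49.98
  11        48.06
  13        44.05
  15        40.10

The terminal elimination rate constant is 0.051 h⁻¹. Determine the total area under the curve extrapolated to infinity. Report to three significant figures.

Trapezoidal AUC_0→15:
  [0→6]: (0.00+54.37)/2 × 6 = 163.11
  [6→10]: (54.37+49.98)/2 × 4 = 208.7
  [10→11]: (49.98+48.06)/2 × 1 = 49.02
  [11→13]: (48.06+44.05)/2 × 2 = 92.11
  [13→15]: (44.05+40.10)/2 × 2 = 84.15
  Sum = 597.09 mcg/mL·h
Extrapolated tail: C_last / k_e = 40.10 / 0.051 = 786.275
AUC_0→∞ = 597.09 + 786.275 = 1383.365 mcg/mL·h

AUC = 1380 mcg/mL·h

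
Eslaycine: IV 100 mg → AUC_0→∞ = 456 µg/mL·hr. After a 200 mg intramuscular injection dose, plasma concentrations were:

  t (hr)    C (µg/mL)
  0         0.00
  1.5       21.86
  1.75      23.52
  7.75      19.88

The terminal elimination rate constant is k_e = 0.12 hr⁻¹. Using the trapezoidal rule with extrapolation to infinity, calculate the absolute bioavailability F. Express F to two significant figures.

Trapezoidal AUC_0→7.75 (intramuscular injection):
  [0→1.5]: (0.00+21.86)/2 × 1.5 = 16.395
  [1.5→1.75]: (21.86+23.52)/2 × 0.25 = 5.6725
  [1.75→7.75]: (23.52+19.88)/2 × 6 = 130.2
  Sum = 152.2675 µg/mL·hr
Tail: C_last/k_e = 19.88/0.12 = 165.667
AUC_0→∞ (intramuscular injection) = 152.2675 + 165.667 = 317.9345 µg/mL·hr
F = (AUC_ev/D_ev)/(AUC_iv/D_iv) = (317.9345/200)/(456/100) = 1.5896725/4.56 = 0.3486

F = 0.35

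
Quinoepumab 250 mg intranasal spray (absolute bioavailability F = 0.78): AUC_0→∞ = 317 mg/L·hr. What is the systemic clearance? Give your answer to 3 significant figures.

CL = F × Dose / AUC_0→∞
   = 0.78 × 250 / 317 = 0.615142 L/hr

CL = 0.615 L/hr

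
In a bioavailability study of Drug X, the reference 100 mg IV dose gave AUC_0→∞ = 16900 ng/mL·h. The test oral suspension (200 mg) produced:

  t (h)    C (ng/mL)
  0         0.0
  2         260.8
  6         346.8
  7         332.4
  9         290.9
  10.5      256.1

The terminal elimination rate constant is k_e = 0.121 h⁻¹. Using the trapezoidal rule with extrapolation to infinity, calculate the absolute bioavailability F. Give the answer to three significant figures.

F = 0.147

Trapezoidal AUC_0→10.5 (oral suspension):
  [0→2]: (0.0+260.8)/2 × 2 = 260.8
  [2→6]: (260.8+346.8)/2 × 4 = 1215.2
  [6→7]: (346.8+332.4)/2 × 1 = 339.6
  [7→9]: (332.4+290.9)/2 × 2 = 623.3
  [9→10.5]: (290.9+256.1)/2 × 1.5 = 410.25
  Sum = 2849.15 ng/mL·h
Tail: C_last/k_e = 256.1/0.121 = 2116.529
AUC_0→∞ (oral suspension) = 2849.15 + 2116.529 = 4965.679 ng/mL·h
F = (AUC_ev/D_ev)/(AUC_iv/D_iv) = (4965.679/200)/(16900/100) = 24.828395/169 = 0.1469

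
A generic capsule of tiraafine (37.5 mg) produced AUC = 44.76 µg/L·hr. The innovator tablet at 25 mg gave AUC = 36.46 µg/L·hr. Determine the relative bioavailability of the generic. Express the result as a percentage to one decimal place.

F_rel = (AUC_test/D_test) / (AUC_ref/D_ref)
      = (44.76/37.5) / (36.46/25)
      = 1.1936 / 1.4584 = 0.8184 = 81.84%

F_rel = 81.8%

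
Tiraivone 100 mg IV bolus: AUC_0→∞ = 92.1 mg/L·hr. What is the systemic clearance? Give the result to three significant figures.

CL = 1.09 L/hr

CL = Dose_iv / AUC_0→∞
   = 100 / 92.1 = 1.08578 L/hr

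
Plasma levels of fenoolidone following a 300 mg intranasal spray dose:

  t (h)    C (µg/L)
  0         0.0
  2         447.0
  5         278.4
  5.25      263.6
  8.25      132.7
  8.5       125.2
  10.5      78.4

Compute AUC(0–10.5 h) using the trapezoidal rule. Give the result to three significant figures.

Trapezoidal AUC_0→10.5:
  [0→2]: (0.0+447.0)/2 × 2 = 447.0
  [2→5]: (447.0+278.4)/2 × 3 = 1088.1
  [5→5.25]: (278.4+263.6)/2 × 0.25 = 67.75
  [5.25→8.25]: (263.6+132.7)/2 × 3 = 594.45
  [8.25→8.5]: (132.7+125.2)/2 × 0.25 = 32.2375
  [8.5→10.5]: (125.2+78.4)/2 × 2 = 203.6
  Sum = 2433.1375 µg/L·h

AUC = 2430 µg/L·h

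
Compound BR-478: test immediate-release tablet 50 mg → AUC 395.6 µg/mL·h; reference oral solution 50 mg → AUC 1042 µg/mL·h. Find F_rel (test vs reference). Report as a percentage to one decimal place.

F_rel = 38.0%

F_rel = (AUC_test/D_test) / (AUC_ref/D_ref)
      = (395.6/50) / (1042/50)
      = 7.912 / 20.84 = 0.3797 = 37.97%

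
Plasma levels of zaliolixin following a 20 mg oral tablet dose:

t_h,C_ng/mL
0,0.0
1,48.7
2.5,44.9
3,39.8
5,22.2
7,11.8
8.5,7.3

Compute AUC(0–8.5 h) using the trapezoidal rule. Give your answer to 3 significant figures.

Trapezoidal AUC_0→8.5:
  [0→1]: (0.0+48.7)/2 × 1 = 24.35
  [1→2.5]: (48.7+44.9)/2 × 1.5 = 70.2
  [2.5→3]: (44.9+39.8)/2 × 0.5 = 21.175
  [3→5]: (39.8+22.2)/2 × 2 = 62.0
  [5→7]: (22.2+11.8)/2 × 2 = 34.0
  [7→8.5]: (11.8+7.3)/2 × 1.5 = 14.325
  Sum = 226.05 ng/mL·h

AUC = 226 ng/mL·h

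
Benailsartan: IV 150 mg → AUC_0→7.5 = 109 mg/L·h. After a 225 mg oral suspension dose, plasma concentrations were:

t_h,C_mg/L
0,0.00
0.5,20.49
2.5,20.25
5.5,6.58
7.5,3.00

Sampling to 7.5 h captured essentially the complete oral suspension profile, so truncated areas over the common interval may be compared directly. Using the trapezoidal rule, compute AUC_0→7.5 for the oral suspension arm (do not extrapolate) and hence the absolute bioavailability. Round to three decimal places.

F = 0.585

Trapezoidal AUC_0→7.5 (oral suspension):
  [0→0.5]: (0.00+20.49)/2 × 0.5 = 5.1225
  [0.5→2.5]: (20.49+20.25)/2 × 2 = 40.74
  [2.5→5.5]: (20.25+6.58)/2 × 3 = 40.245
  [5.5→7.5]: (6.58+3.00)/2 × 2 = 9.58
  Sum = 95.6875 mg/L·h
F = (AUC_ev/D_ev)/(AUC_iv/D_iv) = (95.6875/225)/(109/150) = 0.425278/0.726667 = 0.5852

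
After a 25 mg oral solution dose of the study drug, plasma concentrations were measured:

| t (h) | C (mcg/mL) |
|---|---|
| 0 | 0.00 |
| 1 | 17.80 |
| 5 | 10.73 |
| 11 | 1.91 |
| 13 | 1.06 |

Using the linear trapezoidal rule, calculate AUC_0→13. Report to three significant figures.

Trapezoidal AUC_0→13:
  [0→1]: (0.00+17.80)/2 × 1 = 8.9
  [1→5]: (17.80+10.73)/2 × 4 = 57.06
  [5→11]: (10.73+1.91)/2 × 6 = 37.92
  [11→13]: (1.91+1.06)/2 × 2 = 2.97
  Sum = 106.85 mcg/mL·h

AUC = 107 mcg/mL·h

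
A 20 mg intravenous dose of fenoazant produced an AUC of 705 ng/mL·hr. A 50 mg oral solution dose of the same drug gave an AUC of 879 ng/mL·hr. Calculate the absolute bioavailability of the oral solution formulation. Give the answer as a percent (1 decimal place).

F = (AUC_ev / D_ev) / (AUC_iv / D_iv)
  = (879/50) / (705/20)
  = 17.58 / 35.25 = 0.4987
  = 49.87%

F = 49.9%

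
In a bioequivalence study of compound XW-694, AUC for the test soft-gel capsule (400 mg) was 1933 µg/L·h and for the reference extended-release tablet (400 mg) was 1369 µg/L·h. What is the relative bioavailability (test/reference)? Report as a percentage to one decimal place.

F_rel = (AUC_test/D_test) / (AUC_ref/D_ref)
      = (1933/400) / (1369/400)
      = 4.8325 / 3.4225 = 1.4120 = 141.20%

F_rel = 141.2%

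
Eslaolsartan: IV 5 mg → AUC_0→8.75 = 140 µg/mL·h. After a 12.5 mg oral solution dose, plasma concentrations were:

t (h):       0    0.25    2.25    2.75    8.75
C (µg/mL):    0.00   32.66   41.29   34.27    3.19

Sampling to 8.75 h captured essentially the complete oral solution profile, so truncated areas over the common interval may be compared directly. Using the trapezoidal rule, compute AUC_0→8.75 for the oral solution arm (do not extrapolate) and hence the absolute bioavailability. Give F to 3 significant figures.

Trapezoidal AUC_0→8.75 (oral solution):
  [0→0.25]: (0.00+32.66)/2 × 0.25 = 4.0825
  [0.25→2.25]: (32.66+41.29)/2 × 2 = 73.95
  [2.25→2.75]: (41.29+34.27)/2 × 0.5 = 18.89
  [2.75→8.75]: (34.27+3.19)/2 × 6 = 112.38
  Sum = 209.3025 µg/mL·h
F = (AUC_ev/D_ev)/(AUC_iv/D_iv) = (209.3025/12.5)/(140/5) = 16.7442/28 = 0.5980

F = 0.598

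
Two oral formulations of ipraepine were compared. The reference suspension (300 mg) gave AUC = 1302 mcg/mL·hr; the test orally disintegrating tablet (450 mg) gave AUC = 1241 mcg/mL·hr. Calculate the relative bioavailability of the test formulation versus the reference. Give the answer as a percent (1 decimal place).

F_rel = (AUC_test/D_test) / (AUC_ref/D_ref)
      = (1241/450) / (1302/300)
      = 2.75778 / 4.34 = 0.6354 = 63.54%

F_rel = 63.5%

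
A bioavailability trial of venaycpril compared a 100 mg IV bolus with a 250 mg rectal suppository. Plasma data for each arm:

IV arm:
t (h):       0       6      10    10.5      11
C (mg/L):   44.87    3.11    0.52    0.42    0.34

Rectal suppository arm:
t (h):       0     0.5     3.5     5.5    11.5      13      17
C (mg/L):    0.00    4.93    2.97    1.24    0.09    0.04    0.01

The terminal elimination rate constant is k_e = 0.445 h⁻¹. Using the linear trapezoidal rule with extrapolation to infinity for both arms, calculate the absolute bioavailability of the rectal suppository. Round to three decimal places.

Trapezoidal AUC_0→11 (IV):
  [0→6]: (44.87+3.11)/2 × 6 = 143.94
  [6→10]: (3.11+0.52)/2 × 4 = 7.26
  [10→10.5]: (0.52+0.42)/2 × 0.5 = 0.235
  [10.5→11]: (0.42+0.34)/2 × 0.5 = 0.19
  Sum = 151.625 mg/L·h
IV tail: 0.34/0.445 = 0.764; AUC_iv,0→∞ = 151.625 + 0.764 = 152.389 mg/L·h
Trapezoidal AUC_0→17 (rectal suppository):
  [0→0.5]: (0.00+4.93)/2 × 0.5 = 1.2325
  [0.5→3.5]: (4.93+2.97)/2 × 3 = 11.85
  [3.5→5.5]: (2.97+1.24)/2 × 2 = 4.21
  [5.5→11.5]: (1.24+0.09)/2 × 6 = 3.99
  [11.5→13]: (0.09+0.04)/2 × 1.5 = 0.0975
  [13→17]: (0.04+0.01)/2 × 4 = 0.1
  Sum = 21.48 mg/L·h
rectal suppository tail: 0.01/0.445 = 0.022; AUC_ev,0→∞ = 21.48 + 0.022 = 21.502 mg/L·h
F = (AUC_ev/D_ev)/(AUC_iv/D_iv) = (21.502/250)/(152.389/100) = 0.086008/1.52389 = 0.0564

F = 0.056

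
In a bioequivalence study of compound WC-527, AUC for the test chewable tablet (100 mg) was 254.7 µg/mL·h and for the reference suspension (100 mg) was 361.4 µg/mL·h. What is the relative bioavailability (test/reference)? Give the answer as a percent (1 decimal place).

F_rel = 70.5%

F_rel = (AUC_test/D_test) / (AUC_ref/D_ref)
      = (254.7/100) / (361.4/100)
      = 2.547 / 3.614 = 0.7048 = 70.48%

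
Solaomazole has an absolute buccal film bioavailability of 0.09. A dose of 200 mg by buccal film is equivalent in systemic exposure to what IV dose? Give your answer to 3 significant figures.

D_iv = 18.0 mg

Systemic exposure from an extravascular dose = F × D_ev, so the equivalent IV dose is F × D_ev.
D_iv = F × D_ev = 0.09 × 200 = 18 mg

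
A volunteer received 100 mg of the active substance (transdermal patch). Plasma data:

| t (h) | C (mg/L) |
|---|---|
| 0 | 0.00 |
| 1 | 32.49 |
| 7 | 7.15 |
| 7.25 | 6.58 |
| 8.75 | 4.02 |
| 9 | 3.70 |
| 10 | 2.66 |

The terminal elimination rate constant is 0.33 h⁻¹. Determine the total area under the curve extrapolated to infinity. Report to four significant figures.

AUC = 157.0 mg/L·h

Trapezoidal AUC_0→10:
  [0→1]: (0.00+32.49)/2 × 1 = 16.245
  [1→7]: (32.49+7.15)/2 × 6 = 118.92
  [7→7.25]: (7.15+6.58)/2 × 0.25 = 1.71625
  [7.25→8.75]: (6.58+4.02)/2 × 1.5 = 7.95
  [8.75→9]: (4.02+3.70)/2 × 0.25 = 0.965
  [9→10]: (3.70+2.66)/2 × 1 = 3.18
  Sum = 148.97625 mg/L·h
Extrapolated tail: C_last / k_e = 2.66 / 0.33 = 8.061
AUC_0→∞ = 148.97625 + 8.061 = 157.03725 mg/L·h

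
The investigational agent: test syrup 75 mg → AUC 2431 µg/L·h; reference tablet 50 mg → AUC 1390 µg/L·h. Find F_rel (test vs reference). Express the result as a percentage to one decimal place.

F_rel = 116.6%

F_rel = (AUC_test/D_test) / (AUC_ref/D_ref)
      = (2431/75) / (1390/50)
      = 32.4133 / 27.8 = 1.1659 = 116.59%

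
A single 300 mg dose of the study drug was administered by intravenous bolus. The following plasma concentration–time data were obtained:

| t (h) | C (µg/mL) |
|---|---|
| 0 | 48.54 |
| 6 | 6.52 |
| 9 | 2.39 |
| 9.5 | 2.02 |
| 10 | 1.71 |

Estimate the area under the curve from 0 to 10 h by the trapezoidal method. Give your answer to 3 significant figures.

Trapezoidal AUC_0→10:
  [0→6]: (48.54+6.52)/2 × 6 = 165.18
  [6→9]: (6.52+2.39)/2 × 3 = 13.365
  [9→9.5]: (2.39+2.02)/2 × 0.5 = 1.1025
  [9.5→10]: (2.02+1.71)/2 × 0.5 = 0.9325
  Sum = 180.58 µg/mL·h

AUC = 181 µg/mL·h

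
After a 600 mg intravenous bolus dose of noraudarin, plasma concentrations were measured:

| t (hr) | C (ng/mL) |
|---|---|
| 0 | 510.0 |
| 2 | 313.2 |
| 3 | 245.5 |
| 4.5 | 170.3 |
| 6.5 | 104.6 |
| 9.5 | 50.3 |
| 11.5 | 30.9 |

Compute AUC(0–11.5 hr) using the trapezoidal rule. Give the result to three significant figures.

AUC = 2000 ng/mL·hr

Trapezoidal AUC_0→11.5:
  [0→2]: (510.0+313.2)/2 × 2 = 823.2
  [2→3]: (313.2+245.5)/2 × 1 = 279.35
  [3→4.5]: (245.5+170.3)/2 × 1.5 = 311.85
  [4.5→6.5]: (170.3+104.6)/2 × 2 = 274.9
  [6.5→9.5]: (104.6+50.3)/2 × 3 = 232.35
  [9.5→11.5]: (50.3+30.9)/2 × 2 = 81.2
  Sum = 2002.85 ng/mL·hr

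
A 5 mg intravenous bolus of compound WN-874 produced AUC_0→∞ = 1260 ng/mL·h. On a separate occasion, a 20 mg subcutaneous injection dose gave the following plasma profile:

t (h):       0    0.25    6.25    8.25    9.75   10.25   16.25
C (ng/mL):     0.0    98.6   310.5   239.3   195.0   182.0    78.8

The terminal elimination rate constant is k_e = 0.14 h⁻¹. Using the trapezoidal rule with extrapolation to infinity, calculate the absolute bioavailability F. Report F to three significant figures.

Trapezoidal AUC_0→16.25 (subcutaneous injection):
  [0→0.25]: (0.0+98.6)/2 × 0.25 = 12.325
  [0.25→6.25]: (98.6+310.5)/2 × 6 = 1227.3
  [6.25→8.25]: (310.5+239.3)/2 × 2 = 549.8
  [8.25→9.75]: (239.3+195.0)/2 × 1.5 = 325.725
  [9.75→10.25]: (195.0+182.0)/2 × 0.5 = 94.25
  [10.25→16.25]: (182.0+78.8)/2 × 6 = 782.4
  Sum = 2991.8 ng/mL·h
Tail: C_last/k_e = 78.8/0.14 = 562.857
AUC_0→∞ (subcutaneous injection) = 2991.8 + 562.857 = 3554.657 ng/mL·h
F = (AUC_ev/D_ev)/(AUC_iv/D_iv) = (3554.657/20)/(1260/5) = 177.73285/252 = 0.7053

F = 0.705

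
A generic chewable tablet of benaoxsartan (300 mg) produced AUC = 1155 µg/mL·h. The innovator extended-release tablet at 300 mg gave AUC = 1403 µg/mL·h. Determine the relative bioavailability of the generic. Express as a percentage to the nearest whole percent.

F_rel = (AUC_test/D_test) / (AUC_ref/D_ref)
      = (1155/300) / (1403/300)
      = 3.85 / 4.67667 = 0.8232 = 82.32%

F_rel = 82%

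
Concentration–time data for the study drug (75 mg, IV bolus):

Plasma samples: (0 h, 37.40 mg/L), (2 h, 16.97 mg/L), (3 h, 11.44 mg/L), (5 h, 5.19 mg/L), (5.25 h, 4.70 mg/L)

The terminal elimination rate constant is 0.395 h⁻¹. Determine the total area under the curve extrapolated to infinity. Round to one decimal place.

AUC = 98.3 mg/L·h

Trapezoidal AUC_0→5.25:
  [0→2]: (37.40+16.97)/2 × 2 = 54.37
  [2→3]: (16.97+11.44)/2 × 1 = 14.205
  [3→5]: (11.44+5.19)/2 × 2 = 16.63
  [5→5.25]: (5.19+4.70)/2 × 0.25 = 1.23625
  Sum = 86.44125 mg/L·h
Extrapolated tail: C_last / k_e = 4.70 / 0.395 = 11.899
AUC_0→∞ = 86.44125 + 11.899 = 98.34025 mg/L·h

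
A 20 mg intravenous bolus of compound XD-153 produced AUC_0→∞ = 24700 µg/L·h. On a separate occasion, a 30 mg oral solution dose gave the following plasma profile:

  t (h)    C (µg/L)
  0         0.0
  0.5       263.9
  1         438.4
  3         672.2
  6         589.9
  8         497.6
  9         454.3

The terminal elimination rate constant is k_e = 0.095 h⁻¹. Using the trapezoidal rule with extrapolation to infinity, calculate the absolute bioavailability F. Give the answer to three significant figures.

F = 0.259

Trapezoidal AUC_0→9 (oral solution):
  [0→0.5]: (0.0+263.9)/2 × 0.5 = 65.975
  [0.5→1]: (263.9+438.4)/2 × 0.5 = 175.575
  [1→3]: (438.4+672.2)/2 × 2 = 1110.6
  [3→6]: (672.2+589.9)/2 × 3 = 1893.15
  [6→8]: (589.9+497.6)/2 × 2 = 1087.5
  [8→9]: (497.6+454.3)/2 × 1 = 475.95
  Sum = 4808.75 µg/L·h
Tail: C_last/k_e = 454.3/0.095 = 4782.105
AUC_0→∞ (oral solution) = 4808.75 + 4782.105 = 9590.855 µg/L·h
F = (AUC_ev/D_ev)/(AUC_iv/D_iv) = (9590.855/30)/(24700/20) = 319.695/1235 = 0.2589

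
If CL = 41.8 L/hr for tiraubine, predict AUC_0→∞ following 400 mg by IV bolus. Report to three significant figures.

AUC = 9.57 mg/L·hr

AUC_0→∞ = Dose_iv / CL
        = 400 / 41.8 = 9.56938 mg/L·hr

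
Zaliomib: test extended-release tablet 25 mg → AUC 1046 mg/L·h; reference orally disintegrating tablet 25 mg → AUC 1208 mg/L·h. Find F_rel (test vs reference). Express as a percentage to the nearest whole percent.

F_rel = (AUC_test/D_test) / (AUC_ref/D_ref)
      = (1046/25) / (1208/25)
      = 41.84 / 48.32 = 0.8659 = 86.59%

F_rel = 87%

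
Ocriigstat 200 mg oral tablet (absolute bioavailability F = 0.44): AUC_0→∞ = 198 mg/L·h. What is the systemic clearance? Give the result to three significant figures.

CL = 0.444 L/h

CL = F × Dose / AUC_0→∞
   = 0.44 × 200 / 198 = 0.444444 L/h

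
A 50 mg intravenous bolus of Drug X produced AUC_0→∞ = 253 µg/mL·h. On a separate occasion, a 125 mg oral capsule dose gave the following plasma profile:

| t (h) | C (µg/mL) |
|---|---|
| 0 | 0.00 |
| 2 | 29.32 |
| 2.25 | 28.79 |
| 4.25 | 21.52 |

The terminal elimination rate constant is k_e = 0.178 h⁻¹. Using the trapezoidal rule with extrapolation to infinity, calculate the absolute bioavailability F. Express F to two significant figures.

F = 0.33

Trapezoidal AUC_0→4.25 (oral capsule):
  [0→2]: (0.00+29.32)/2 × 2 = 29.32
  [2→2.25]: (29.32+28.79)/2 × 0.25 = 7.26375
  [2.25→4.25]: (28.79+21.52)/2 × 2 = 50.31
  Sum = 86.89375 µg/mL·h
Tail: C_last/k_e = 21.52/0.178 = 120.899
AUC_0→∞ (oral capsule) = 86.89375 + 120.899 = 207.79275 µg/mL·h
F = (AUC_ev/D_ev)/(AUC_iv/D_iv) = (207.79275/125)/(253/50) = 1.662342/5.06 = 0.3285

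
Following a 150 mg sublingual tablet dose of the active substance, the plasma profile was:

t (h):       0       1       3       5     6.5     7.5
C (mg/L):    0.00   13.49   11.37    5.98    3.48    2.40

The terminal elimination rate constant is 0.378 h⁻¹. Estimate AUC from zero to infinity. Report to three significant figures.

AUC = 65.3 mg/L·h

Trapezoidal AUC_0→7.5:
  [0→1]: (0.00+13.49)/2 × 1 = 6.745
  [1→3]: (13.49+11.37)/2 × 2 = 24.86
  [3→5]: (11.37+5.98)/2 × 2 = 17.35
  [5→6.5]: (5.98+3.48)/2 × 1.5 = 7.095
  [6.5→7.5]: (3.48+2.40)/2 × 1 = 2.94
  Sum = 58.99 mg/L·h
Extrapolated tail: C_last / k_e = 2.40 / 0.378 = 6.349
AUC_0→∞ = 58.99 + 6.349 = 65.339 mg/L·h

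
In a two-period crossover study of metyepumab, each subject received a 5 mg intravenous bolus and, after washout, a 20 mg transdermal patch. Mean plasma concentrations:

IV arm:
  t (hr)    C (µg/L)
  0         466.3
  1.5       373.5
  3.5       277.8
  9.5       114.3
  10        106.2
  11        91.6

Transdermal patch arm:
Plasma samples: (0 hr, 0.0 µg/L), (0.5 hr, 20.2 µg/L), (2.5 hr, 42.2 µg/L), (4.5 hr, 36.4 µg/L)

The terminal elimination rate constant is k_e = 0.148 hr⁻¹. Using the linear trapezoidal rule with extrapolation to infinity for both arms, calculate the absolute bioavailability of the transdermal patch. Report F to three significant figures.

F = 0.0303

Trapezoidal AUC_0→11 (IV):
  [0→1.5]: (466.3+373.5)/2 × 1.5 = 629.85
  [1.5→3.5]: (373.5+277.8)/2 × 2 = 651.3
  [3.5→9.5]: (277.8+114.3)/2 × 6 = 1176.3
  [9.5→10]: (114.3+106.2)/2 × 0.5 = 55.125
  [10→11]: (106.2+91.6)/2 × 1 = 98.9
  Sum = 2611.475 µg/L·hr
IV tail: 91.6/0.148 = 618.919; AUC_iv,0→∞ = 2611.475 + 618.919 = 3230.394 µg/L·hr
Trapezoidal AUC_0→4.5 (transdermal patch):
  [0→0.5]: (0.0+20.2)/2 × 0.5 = 5.05
  [0.5→2.5]: (20.2+42.2)/2 × 2 = 62.4
  [2.5→4.5]: (42.2+36.4)/2 × 2 = 78.6
  Sum = 146.05 µg/L·hr
transdermal patch tail: 36.4/0.148 = 245.946; AUC_ev,0→∞ = 146.05 + 245.946 = 391.996 µg/L·hr
F = (AUC_ev/D_ev)/(AUC_iv/D_iv) = (391.996/20)/(3230.394/5) = 19.5998/646.0788 = 0.0303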